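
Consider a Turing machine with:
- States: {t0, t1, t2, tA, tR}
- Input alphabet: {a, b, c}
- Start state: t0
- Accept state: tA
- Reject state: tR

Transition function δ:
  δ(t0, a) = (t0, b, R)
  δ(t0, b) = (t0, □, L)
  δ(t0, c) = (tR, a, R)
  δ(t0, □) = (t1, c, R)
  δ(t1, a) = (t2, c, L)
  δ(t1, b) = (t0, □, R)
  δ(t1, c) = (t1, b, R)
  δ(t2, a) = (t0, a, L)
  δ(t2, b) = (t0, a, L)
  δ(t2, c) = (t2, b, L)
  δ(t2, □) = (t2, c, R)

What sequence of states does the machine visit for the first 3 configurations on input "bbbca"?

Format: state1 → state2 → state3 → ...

Execution trace:
Initial: [t0]bbbca
Step 1: δ(t0, b) = (t0, □, L) → [t0]□□bbca
Step 2: δ(t0, □) = (t1, c, R) → c[t1]□bbca

No transition is defined for δ(t1, □). By convention the machine halts and rejects.

State sequence: t0 → t0 → t1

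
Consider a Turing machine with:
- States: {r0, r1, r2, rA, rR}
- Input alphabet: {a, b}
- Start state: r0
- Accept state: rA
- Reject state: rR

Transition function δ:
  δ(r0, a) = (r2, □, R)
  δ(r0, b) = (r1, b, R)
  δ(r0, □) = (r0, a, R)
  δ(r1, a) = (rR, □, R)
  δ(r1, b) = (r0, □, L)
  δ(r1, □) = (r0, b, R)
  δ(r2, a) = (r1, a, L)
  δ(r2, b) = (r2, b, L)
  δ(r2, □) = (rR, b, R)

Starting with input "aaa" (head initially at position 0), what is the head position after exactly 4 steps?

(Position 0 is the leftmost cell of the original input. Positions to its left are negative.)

Execution trace (head position shown):
Step 0: [r0]aaa  (head at position 0)
Step 1: move right → □[r2]aa  (head at position 1)
Step 2: move left → [r1]□aa  (head at position 0)
Step 3: move right → b[r0]aa  (head at position 1)
Step 4: move right → b□[r2]a  (head at position 2)

After 4 steps, the head is at position 2.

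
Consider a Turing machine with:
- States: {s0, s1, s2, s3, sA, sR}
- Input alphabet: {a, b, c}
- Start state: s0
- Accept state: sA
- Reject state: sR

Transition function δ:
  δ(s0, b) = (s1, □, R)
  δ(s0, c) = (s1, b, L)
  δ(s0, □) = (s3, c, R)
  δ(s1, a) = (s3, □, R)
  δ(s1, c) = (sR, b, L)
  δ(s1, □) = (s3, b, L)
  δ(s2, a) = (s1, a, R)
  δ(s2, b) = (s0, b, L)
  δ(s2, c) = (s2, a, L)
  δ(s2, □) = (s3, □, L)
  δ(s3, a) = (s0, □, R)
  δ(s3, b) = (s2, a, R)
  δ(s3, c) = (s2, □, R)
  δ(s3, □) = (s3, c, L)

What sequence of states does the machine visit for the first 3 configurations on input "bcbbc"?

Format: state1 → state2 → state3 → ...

Execution trace:
Initial: [s0]bcbbc
Step 1: δ(s0, b) = (s1, □, R) → □[s1]cbbc
Step 2: δ(s1, c) = (sR, b, L) → [sR]□bbbc

The machine reaches the reject state sR and halts.

State sequence: s0 → s1 → sR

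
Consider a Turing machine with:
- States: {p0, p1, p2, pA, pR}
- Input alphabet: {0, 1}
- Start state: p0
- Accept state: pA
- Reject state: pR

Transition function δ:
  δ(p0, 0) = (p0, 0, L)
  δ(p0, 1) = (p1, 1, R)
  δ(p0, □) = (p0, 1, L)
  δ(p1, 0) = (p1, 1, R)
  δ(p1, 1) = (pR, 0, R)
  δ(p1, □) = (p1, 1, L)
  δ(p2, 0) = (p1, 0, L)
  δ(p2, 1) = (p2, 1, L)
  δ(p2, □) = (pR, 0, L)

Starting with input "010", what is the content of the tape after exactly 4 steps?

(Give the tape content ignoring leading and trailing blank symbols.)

Execution trace:
Initial: [p0]010
Step 1: δ(p0, 0) = (p0, 0, L) → [p0]□010
Step 2: δ(p0, □) = (p0, 1, L) → [p0]□1010
Step 3: δ(p0, □) = (p0, 1, L) → [p0]□11010
Step 4: δ(p0, □) = (p0, 1, L) → [p0]□111010

After 4 steps, the tape (ignoring leading/trailing blanks) is: 111010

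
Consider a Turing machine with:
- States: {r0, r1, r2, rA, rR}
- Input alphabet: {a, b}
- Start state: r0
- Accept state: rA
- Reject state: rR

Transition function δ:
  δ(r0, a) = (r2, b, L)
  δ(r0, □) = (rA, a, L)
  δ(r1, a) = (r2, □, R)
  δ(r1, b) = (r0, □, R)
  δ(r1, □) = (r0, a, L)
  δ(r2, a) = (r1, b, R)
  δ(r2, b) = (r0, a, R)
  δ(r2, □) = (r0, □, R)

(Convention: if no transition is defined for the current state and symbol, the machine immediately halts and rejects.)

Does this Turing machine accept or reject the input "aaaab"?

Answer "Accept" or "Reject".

Execution trace:
Initial: [r0]aaaab
Step 1: δ(r0, a) = (r2, b, L) → [r2]□baaab
Step 2: δ(r2, □) = (r0, □, R) → □[r0]baaab

No transition is defined for δ(r0, b). By convention the machine halts and rejects.

Answer: Reject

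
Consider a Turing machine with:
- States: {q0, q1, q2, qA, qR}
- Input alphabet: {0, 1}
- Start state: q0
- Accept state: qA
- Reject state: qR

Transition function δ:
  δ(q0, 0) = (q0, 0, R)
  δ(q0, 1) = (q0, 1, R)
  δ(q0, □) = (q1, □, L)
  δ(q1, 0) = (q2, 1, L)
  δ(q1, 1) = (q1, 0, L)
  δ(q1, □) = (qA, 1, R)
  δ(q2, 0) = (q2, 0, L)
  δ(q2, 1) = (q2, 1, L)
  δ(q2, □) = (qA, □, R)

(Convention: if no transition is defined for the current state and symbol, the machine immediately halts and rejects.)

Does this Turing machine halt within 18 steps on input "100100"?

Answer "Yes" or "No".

Execution trace:
Initial: [q0]100100
Step 1: δ(q0, 1) = (q0, 1, R) → 1[q0]00100
Step 2: δ(q0, 0) = (q0, 0, R) → 10[q0]0100
Step 3: δ(q0, 0) = (q0, 0, R) → 100[q0]100
Step 4: δ(q0, 1) = (q0, 1, R) → 1001[q0]00
Step 5: δ(q0, 0) = (q0, 0, R) → 10010[q0]0
Step 6: δ(q0, 0) = (q0, 0, R) → 100100[q0]□
Step 7: δ(q0, □) = (q1, □, L) → 10010[q1]0□
Step 8: δ(q1, 0) = (q2, 1, L) → 1001[q2]01□
Step 9: δ(q2, 0) = (q2, 0, L) → 100[q2]101□
Step 10: δ(q2, 1) = (q2, 1, L) → 10[q2]0101□
Step 11: δ(q2, 0) = (q2, 0, L) → 1[q2]00101□
Step 12: δ(q2, 0) = (q2, 0, L) → [q2]100101□
Step 13: δ(q2, 1) = (q2, 1, L) → [q2]□100101□
Step 14: δ(q2, □) = (qA, □, R) → □[qA]100101□

The machine reaches the accept state qA and halts.
The machine halted after 14 steps (within the 18-step bound).

Answer: Yes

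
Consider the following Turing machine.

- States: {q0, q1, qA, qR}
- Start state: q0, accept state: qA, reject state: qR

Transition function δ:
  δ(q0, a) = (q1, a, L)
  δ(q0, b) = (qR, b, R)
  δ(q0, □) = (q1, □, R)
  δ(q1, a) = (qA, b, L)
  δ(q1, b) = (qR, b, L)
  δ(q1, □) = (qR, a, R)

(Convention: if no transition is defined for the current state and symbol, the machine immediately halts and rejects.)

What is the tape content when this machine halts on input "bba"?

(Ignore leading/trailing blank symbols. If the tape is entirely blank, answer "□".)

Execution trace:
Initial: [q0]bba
Step 1: δ(q0, b) = (qR, b, R) → b[qR]ba

The machine reaches the reject state qR and halts.

Final tape (ignoring leading/trailing blanks): bba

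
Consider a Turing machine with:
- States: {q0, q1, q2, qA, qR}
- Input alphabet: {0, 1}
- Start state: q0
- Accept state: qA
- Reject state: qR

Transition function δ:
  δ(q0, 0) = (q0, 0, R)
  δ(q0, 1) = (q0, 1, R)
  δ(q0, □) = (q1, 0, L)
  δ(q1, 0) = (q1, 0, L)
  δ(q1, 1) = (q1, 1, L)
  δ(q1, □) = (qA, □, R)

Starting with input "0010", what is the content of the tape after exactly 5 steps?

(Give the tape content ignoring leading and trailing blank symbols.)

Execution trace:
Initial: [q0]0010
Step 1: δ(q0, 0) = (q0, 0, R) → 0[q0]010
Step 2: δ(q0, 0) = (q0, 0, R) → 00[q0]10
Step 3: δ(q0, 1) = (q0, 1, R) → 001[q0]0
Step 4: δ(q0, 0) = (q0, 0, R) → 0010[q0]□
Step 5: δ(q0, □) = (q1, 0, L) → 001[q1]00

After 5 steps, the tape (ignoring leading/trailing blanks) is: 00100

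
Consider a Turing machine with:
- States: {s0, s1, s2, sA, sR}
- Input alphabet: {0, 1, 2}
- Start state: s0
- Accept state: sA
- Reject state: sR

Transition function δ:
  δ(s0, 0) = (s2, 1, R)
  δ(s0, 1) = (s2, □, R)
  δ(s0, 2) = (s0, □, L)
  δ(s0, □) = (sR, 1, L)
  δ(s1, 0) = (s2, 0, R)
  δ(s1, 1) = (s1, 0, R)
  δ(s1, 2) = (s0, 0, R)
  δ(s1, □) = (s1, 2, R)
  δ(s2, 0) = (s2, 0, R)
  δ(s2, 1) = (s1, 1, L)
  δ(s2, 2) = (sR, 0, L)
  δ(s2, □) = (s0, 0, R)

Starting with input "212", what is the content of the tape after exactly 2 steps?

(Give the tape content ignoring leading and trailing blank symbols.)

Execution trace:
Initial: [s0]212
Step 1: δ(s0, 2) = (s0, □, L) → [s0]□□12
Step 2: δ(s0, □) = (sR, 1, L) → [sR]□1□12

The machine reaches the reject state sR and halts.

After 2 steps, the tape (ignoring leading/trailing blanks) is: 1□12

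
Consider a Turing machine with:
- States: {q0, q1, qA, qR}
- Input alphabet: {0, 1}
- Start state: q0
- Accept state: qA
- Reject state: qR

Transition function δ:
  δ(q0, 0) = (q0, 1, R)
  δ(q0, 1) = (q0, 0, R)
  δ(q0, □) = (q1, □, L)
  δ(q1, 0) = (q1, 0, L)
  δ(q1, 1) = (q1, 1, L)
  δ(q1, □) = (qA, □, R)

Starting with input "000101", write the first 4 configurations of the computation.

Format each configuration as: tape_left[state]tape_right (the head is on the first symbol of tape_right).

Transitions applied:
Step 1: δ(q0, 0) = (q0, 1, R)
Step 2: δ(q0, 0) = (q0, 1, R)
Step 3: δ(q0, 0) = (q0, 1, R)

The first 4 configurations are:
[q0]000101 ⊢ 1[q0]00101 ⊢ 11[q0]0101 ⊢ 111[q0]101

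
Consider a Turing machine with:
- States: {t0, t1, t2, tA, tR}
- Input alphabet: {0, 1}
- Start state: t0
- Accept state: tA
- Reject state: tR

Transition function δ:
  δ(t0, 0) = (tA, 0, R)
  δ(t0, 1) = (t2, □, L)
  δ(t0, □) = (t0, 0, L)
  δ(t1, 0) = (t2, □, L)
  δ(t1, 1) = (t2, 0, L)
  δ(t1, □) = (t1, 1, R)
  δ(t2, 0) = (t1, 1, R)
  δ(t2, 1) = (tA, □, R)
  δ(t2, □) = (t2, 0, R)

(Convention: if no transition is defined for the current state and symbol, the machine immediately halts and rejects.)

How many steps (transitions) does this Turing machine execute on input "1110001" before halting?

Execution trace:
Initial: [t0]1110001
Step 1: δ(t0, 1) = (t2, □, L) → [t2]□□110001
Step 2: δ(t2, □) = (t2, 0, R) → 0[t2]□110001
Step 3: δ(t2, □) = (t2, 0, R) → 00[t2]110001
Step 4: δ(t2, 1) = (tA, □, R) → 00□[tA]10001

The machine reaches the accept state tA and halts.

The machine executed 4 steps before halting.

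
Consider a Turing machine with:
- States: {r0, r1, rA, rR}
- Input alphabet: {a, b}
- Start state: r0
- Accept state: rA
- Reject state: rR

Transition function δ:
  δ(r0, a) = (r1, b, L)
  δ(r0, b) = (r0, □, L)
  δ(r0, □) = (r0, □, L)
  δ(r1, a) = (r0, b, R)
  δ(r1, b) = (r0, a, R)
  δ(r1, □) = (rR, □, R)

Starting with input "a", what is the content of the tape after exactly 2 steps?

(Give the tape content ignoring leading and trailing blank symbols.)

Execution trace:
Initial: [r0]a
Step 1: δ(r0, a) = (r1, b, L) → [r1]□b
Step 2: δ(r1, □) = (rR, □, R) → □[rR]b

The machine reaches the reject state rR and halts.

After 2 steps, the tape (ignoring leading/trailing blanks) is: b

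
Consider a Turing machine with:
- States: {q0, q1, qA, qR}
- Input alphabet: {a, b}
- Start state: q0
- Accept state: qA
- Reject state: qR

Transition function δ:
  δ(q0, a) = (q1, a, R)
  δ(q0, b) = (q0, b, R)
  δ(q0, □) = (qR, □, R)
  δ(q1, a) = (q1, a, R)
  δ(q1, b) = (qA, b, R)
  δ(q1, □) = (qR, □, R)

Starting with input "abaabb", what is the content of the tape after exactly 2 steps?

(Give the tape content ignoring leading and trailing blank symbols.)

Execution trace:
Initial: [q0]abaabb
Step 1: δ(q0, a) = (q1, a, R) → a[q1]baabb
Step 2: δ(q1, b) = (qA, b, R) → ab[qA]aabb

The machine reaches the accept state qA and halts.

After 2 steps, the tape (ignoring leading/trailing blanks) is: abaabb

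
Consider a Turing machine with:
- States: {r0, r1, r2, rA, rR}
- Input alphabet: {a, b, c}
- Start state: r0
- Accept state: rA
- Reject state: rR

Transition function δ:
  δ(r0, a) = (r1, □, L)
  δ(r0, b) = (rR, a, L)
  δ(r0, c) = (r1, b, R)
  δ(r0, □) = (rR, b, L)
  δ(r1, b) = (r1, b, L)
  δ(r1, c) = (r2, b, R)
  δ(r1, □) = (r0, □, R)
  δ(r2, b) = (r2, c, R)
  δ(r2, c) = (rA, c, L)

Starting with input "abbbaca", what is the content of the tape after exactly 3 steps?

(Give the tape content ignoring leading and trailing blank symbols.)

Execution trace:
Initial: [r0]abbbaca
Step 1: δ(r0, a) = (r1, □, L) → [r1]□□bbbaca
Step 2: δ(r1, □) = (r0, □, R) → □[r0]□bbbaca
Step 3: δ(r0, □) = (rR, b, L) → [rR]□bbbbaca

The machine reaches the reject state rR and halts.

After 3 steps, the tape (ignoring leading/trailing blanks) is: bbbbaca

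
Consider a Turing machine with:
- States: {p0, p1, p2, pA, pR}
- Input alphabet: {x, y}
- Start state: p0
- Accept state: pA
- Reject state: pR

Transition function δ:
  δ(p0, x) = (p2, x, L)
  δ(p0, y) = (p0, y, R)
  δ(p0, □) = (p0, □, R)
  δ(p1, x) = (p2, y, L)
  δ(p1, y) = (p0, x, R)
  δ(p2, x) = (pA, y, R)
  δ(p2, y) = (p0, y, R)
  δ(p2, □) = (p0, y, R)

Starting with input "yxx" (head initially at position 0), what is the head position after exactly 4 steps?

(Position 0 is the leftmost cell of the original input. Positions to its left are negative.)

Execution trace (head position shown):
Step 0: [p0]yxx  (head at position 0)
Step 1: move right → y[p0]xx  (head at position 1)
Step 2: move left → [p2]yxx  (head at position 0)
Step 3: move right → y[p0]xx  (head at position 1)
Step 4: move left → [p2]yxx  (head at position 0)

After 4 steps, the head is at position 0.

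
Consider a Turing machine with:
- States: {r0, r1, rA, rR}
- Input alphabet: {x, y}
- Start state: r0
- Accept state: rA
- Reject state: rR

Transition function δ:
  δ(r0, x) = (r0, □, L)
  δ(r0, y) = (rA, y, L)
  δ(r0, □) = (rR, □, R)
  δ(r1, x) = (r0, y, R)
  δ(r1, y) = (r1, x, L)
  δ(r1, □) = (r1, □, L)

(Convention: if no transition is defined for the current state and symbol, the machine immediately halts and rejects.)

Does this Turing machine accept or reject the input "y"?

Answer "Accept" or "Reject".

Execution trace:
Initial: [r0]y
Step 1: δ(r0, y) = (rA, y, L) → [rA]□y

The machine reaches the accept state rA and halts.

Answer: Accept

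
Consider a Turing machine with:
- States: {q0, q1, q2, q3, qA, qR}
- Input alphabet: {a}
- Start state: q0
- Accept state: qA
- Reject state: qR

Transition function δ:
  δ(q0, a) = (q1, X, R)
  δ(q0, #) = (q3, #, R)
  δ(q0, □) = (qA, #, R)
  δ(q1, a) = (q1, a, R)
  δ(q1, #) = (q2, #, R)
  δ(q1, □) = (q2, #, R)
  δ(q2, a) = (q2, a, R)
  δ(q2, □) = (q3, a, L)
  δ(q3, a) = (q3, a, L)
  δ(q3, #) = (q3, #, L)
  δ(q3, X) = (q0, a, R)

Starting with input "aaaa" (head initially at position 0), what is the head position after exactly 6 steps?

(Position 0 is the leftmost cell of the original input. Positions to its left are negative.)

Execution trace (head position shown):
Step 0: [q0]aaaa  (head at position 0)
Step 1: move right → X[q1]aaa  (head at position 1)
Step 2: move right → Xa[q1]aa  (head at position 2)
Step 3: move right → Xaa[q1]a  (head at position 3)
Step 4: move right → Xaaa[q1]□  (head at position 4)
Step 5: move right → Xaaa#[q2]□  (head at position 5)
Step 6: move left → Xaaa[q3]#a  (head at position 4)

After 6 steps, the head is at position 4.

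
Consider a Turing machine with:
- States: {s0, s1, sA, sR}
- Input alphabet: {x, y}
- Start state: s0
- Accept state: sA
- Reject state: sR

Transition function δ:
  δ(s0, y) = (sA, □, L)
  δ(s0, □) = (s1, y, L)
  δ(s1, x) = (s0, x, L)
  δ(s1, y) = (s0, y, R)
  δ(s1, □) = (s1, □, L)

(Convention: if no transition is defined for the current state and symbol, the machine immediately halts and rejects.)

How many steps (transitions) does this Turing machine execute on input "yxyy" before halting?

Execution trace:
Initial: [s0]yxyy
Step 1: δ(s0, y) = (sA, □, L) → [sA]□□xyy

The machine reaches the accept state sA and halts.

The machine executed 1 step before halting.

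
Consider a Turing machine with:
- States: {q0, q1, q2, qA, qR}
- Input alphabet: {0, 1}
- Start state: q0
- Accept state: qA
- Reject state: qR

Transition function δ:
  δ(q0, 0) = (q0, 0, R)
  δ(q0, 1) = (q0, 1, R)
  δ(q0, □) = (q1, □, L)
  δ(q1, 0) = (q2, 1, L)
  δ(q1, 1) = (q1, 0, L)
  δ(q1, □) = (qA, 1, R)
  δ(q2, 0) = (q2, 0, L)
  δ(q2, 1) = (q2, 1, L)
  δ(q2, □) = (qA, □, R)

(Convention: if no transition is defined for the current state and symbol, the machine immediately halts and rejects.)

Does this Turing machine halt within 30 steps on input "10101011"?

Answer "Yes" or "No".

Execution trace:
Initial: [q0]10101011
Step 1: δ(q0, 1) = (q0, 1, R) → 1[q0]0101011
Step 2: δ(q0, 0) = (q0, 0, R) → 10[q0]101011
Step 3: δ(q0, 1) = (q0, 1, R) → 101[q0]01011
Step 4: δ(q0, 0) = (q0, 0, R) → 1010[q0]1011
Step 5: δ(q0, 1) = (q0, 1, R) → 10101[q0]011
Step 6: δ(q0, 0) = (q0, 0, R) → 101010[q0]11
Step 7: δ(q0, 1) = (q0, 1, R) → 1010101[q0]1
Step 8: δ(q0, 1) = (q0, 1, R) → 10101011[q0]□
Step 9: δ(q0, □) = (q1, □, L) → 1010101[q1]1□
Step 10: δ(q1, 1) = (q1, 0, L) → 101010[q1]10□
Step 11: δ(q1, 1) = (q1, 0, L) → 10101[q1]000□
Step 12: δ(q1, 0) = (q2, 1, L) → 1010[q2]1100□
Step 13: δ(q2, 1) = (q2, 1, L) → 101[q2]01100□
Step 14: δ(q2, 0) = (q2, 0, L) → 10[q2]101100□
Step 15: δ(q2, 1) = (q2, 1, L) → 1[q2]0101100□
Step 16: δ(q2, 0) = (q2, 0, L) → [q2]10101100□
Step 17: δ(q2, 1) = (q2, 1, L) → [q2]□10101100□
Step 18: δ(q2, □) = (qA, □, R) → □[qA]10101100□

The machine reaches the accept state qA and halts.
The machine halted after 18 steps (within the 30-step bound).

Answer: Yes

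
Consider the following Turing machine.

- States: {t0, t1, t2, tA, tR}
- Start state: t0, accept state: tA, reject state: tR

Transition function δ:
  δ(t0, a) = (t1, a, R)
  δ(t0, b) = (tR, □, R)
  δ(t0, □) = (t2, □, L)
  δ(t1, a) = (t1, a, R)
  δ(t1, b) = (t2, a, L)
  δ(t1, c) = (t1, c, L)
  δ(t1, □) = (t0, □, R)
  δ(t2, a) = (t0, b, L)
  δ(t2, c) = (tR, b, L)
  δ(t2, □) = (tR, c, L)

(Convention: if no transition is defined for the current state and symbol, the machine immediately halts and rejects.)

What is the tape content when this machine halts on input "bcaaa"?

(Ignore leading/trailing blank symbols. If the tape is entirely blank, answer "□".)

Execution trace:
Initial: [t0]bcaaa
Step 1: δ(t0, b) = (tR, □, R) → □[tR]caaa

The machine reaches the reject state tR and halts.

Final tape (ignoring leading/trailing blanks): caaa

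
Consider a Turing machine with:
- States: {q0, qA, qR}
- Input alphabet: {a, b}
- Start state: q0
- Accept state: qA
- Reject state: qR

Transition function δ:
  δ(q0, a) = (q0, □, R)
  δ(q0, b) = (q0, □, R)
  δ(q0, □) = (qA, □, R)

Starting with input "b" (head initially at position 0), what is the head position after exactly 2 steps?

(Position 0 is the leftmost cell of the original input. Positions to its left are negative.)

Execution trace (head position shown):
Step 0: [q0]b  (head at position 0)
Step 1: move right → □[q0]□  (head at position 1)
Step 2: move right → □□[qA]□  (head at position 2)

After 2 steps, the head is at position 2.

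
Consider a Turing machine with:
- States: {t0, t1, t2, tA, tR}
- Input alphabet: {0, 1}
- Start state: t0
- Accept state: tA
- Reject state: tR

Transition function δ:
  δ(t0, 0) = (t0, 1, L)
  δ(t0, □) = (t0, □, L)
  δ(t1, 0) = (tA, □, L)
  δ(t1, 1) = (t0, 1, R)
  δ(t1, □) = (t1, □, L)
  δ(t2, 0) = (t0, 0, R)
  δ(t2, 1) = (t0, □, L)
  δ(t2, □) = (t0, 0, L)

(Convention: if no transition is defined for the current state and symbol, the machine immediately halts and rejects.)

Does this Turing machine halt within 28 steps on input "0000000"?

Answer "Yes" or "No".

Execution trace:
Initial: [t0]0000000
Step 1: δ(t0, 0) = (t0, 1, L) → [t0]□1000000
Step 2: δ(t0, □) = (t0, □, L) → [t0]□□1000000
Step 3: δ(t0, □) = (t0, □, L) → [t0]□□□1000000
Step 4: δ(t0, □) = (t0, □, L) → [t0]□□□□1000000
Step 5: δ(t0, □) = (t0, □, L) → [t0]□□□□□1000000
Step 6: δ(t0, □) = (t0, □, L) → [t0]□□□□□□1000000
Step 7: δ(t0, □) = (t0, □, L) → [t0]□□□□□□□1000000
Step 8: δ(t0, □) = (t0, □, L) → [t0]□□□□□□□□1000000
Step 9: δ(t0, □) = (t0, □, L) → [t0]□□□□□□□□□1000000
Step 10: δ(t0, □) = (t0, □, L) → [t0]□□□□□□□□□□1000000
Step 11: δ(t0, □) = (t0, □, L) → [t0]□□□□□□□□□□□1000000
Step 12: δ(t0, □) = (t0, □, L) → [t0]□□□□□□□□□□□□1000000
Step 13: δ(t0, □) = (t0, □, L) → [t0]□□□□□□□□□□□□□1000000
Step 14: δ(t0, □) = (t0, □, L) → [t0]□□□□□□□□□□□□□□1000000
Step 15: δ(t0, □) = (t0, □, L) → [t0]□□□□□□□□□□□□□□□1000000
Step 16: δ(t0, □) = (t0, □, L) → [t0]□□□□□□□□□□□□□□□□1000000
Step 17: δ(t0, □) = (t0, □, L) → [t0]□□□□□□□□□□□□□□□□□1000000
Step 18: δ(t0, □) = (t0, □, L) → [t0]□□□□□□□□□□□□□□□□□□1000000
Step 19: δ(t0, □) = (t0, □, L) → [t0]□□□□□□□□□□□□□□□□□□□1000000
Step 20: δ(t0, □) = (t0, □, L) → [t0]□□□□□□□□□□□□□□□□□□□□1000000
Step 21: δ(t0, □) = (t0, □, L) → [t0]□□□□□□□□□□□□□□□□□□□□□1000000
Step 22: δ(t0, □) = (t0, □, L) → [t0]□□□□□□□□□□□□□□□□□□□□□□1000000
Step 23: δ(t0, □) = (t0, □, L) → [t0]□□□□□□□□□□□□□□□□□□□□□□□1000000
Step 24: δ(t0, □) = (t0, □, L) → [t0]□□□□□□□□□□□□□□□□□□□□□□□□1000000
Step 25: δ(t0, □) = (t0, □, L) → [t0]□□□□□□□□□□□□□□□□□□□□□□□□□1000000
Step 26: δ(t0, □) = (t0, □, L) → [t0]□□□□□□□□□□□□□□□□□□□□□□□□□□1000000
Step 27: δ(t0, □) = (t0, □, L) → [t0]□□□□□□□□□□□□□□□□□□□□□□□□□□□1000000
Step 28: δ(t0, □) = (t0, □, L) → [t0]□□□□□□□□□□□□□□□□□□□□□□□□□□□□1000000

The machine has not reached a halting state after 28 steps.
The machine did not halt within the 28-step bound.

Answer: No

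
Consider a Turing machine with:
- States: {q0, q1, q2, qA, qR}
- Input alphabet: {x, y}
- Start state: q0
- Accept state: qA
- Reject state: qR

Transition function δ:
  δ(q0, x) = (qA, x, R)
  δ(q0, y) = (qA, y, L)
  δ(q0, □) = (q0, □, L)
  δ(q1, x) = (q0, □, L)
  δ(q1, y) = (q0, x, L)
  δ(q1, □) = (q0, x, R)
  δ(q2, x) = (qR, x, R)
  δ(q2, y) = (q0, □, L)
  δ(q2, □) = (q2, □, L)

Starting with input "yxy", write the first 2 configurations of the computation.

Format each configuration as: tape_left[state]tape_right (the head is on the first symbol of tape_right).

Transitions applied:
Step 1: δ(q0, y) = (qA, y, L)

The first 2 configurations are:
[q0]yxy ⊢ [qA]□yxy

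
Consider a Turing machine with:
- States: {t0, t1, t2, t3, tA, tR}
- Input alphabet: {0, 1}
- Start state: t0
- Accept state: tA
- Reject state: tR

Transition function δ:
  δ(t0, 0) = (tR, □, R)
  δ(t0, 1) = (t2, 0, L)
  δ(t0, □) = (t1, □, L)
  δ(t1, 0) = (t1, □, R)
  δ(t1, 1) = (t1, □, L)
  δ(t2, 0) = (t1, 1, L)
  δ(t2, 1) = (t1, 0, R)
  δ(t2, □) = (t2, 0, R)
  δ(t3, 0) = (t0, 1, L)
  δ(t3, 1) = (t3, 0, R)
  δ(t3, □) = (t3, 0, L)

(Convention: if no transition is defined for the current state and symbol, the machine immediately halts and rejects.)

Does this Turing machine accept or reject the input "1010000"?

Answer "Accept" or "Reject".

Execution trace:
Initial: [t0]1010000
Step 1: δ(t0, 1) = (t2, 0, L) → [t2]□0010000
Step 2: δ(t2, □) = (t2, 0, R) → 0[t2]0010000
Step 3: δ(t2, 0) = (t1, 1, L) → [t1]01010000
Step 4: δ(t1, 0) = (t1, □, R) → □[t1]1010000
Step 5: δ(t1, 1) = (t1, □, L) → [t1]□□010000

No transition is defined for δ(t1, □). By convention the machine halts and rejects.

Answer: Reject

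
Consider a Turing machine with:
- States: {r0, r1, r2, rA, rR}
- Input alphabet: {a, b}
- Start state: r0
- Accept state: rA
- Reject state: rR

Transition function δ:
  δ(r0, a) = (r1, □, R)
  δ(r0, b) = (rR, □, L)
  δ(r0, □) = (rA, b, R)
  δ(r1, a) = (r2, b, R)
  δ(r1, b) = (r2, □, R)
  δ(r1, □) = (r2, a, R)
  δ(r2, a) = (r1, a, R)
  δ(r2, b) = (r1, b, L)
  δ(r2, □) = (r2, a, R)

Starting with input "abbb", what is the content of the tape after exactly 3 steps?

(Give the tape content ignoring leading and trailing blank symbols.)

Execution trace:
Initial: [r0]abbb
Step 1: δ(r0, a) = (r1, □, R) → □[r1]bbb
Step 2: δ(r1, b) = (r2, □, R) → □□[r2]bb
Step 3: δ(r2, b) = (r1, b, L) → □[r1]□bb

After 3 steps, the tape (ignoring leading/trailing blanks) is: bb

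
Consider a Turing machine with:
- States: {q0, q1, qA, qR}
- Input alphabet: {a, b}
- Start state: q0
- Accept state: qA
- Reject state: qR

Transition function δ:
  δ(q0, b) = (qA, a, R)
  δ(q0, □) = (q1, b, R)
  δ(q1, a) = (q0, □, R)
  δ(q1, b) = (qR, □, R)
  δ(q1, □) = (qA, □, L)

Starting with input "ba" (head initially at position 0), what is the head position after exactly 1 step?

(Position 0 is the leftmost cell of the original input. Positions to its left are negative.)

Execution trace (head position shown):
Step 0: [q0]ba  (head at position 0)
Step 1: move right → a[qA]a  (head at position 1)

After 1 step, the head is at position 1.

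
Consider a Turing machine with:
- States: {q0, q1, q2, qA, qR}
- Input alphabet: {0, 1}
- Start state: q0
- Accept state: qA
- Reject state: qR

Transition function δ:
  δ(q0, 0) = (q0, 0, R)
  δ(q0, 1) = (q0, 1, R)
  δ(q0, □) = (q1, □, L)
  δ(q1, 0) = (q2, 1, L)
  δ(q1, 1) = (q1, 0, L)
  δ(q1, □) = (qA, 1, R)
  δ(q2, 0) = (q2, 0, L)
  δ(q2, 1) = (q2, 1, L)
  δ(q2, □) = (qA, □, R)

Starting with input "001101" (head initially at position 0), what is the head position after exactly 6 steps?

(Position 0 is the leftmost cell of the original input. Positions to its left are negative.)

Execution trace (head position shown):
Step 0: [q0]001101  (head at position 0)
Step 1: move right → 0[q0]01101  (head at position 1)
Step 2: move right → 00[q0]1101  (head at position 2)
Step 3: move right → 001[q0]101  (head at position 3)
Step 4: move right → 0011[q0]01  (head at position 4)
Step 5: move right → 00110[q0]1  (head at position 5)
Step 6: move right → 001101[q0]□  (head at position 6)

After 6 steps, the head is at position 6.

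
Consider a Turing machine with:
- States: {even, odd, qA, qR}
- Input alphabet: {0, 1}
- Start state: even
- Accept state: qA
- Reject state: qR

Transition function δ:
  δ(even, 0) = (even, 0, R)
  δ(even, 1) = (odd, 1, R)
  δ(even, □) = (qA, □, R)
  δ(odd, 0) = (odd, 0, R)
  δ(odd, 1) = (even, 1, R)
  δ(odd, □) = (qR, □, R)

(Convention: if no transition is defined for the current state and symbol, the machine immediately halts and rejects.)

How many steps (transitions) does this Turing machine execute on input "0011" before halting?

Execution trace:
Initial: [even]0011
Step 1: δ(even, 0) = (even, 0, R) → 0[even]011
Step 2: δ(even, 0) = (even, 0, R) → 00[even]11
Step 3: δ(even, 1) = (odd, 1, R) → 001[odd]1
Step 4: δ(odd, 1) = (even, 1, R) → 0011[even]□
Step 5: δ(even, □) = (qA, □, R) → 0011□[qA]□

The machine reaches the accept state qA and halts.

The machine executed 5 steps before halting.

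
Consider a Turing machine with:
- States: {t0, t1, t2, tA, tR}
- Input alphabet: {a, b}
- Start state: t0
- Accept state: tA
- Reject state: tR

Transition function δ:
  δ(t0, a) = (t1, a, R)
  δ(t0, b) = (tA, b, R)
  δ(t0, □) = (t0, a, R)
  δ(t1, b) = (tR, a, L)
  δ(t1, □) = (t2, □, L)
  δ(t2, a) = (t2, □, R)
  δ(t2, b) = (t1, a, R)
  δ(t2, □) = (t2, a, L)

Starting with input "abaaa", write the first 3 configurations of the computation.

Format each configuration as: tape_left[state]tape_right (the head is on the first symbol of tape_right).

Transitions applied:
Step 1: δ(t0, a) = (t1, a, R)
Step 2: δ(t1, b) = (tR, a, L)

The first 3 configurations are:
[t0]abaaa ⊢ a[t1]baaa ⊢ [tR]aaaaa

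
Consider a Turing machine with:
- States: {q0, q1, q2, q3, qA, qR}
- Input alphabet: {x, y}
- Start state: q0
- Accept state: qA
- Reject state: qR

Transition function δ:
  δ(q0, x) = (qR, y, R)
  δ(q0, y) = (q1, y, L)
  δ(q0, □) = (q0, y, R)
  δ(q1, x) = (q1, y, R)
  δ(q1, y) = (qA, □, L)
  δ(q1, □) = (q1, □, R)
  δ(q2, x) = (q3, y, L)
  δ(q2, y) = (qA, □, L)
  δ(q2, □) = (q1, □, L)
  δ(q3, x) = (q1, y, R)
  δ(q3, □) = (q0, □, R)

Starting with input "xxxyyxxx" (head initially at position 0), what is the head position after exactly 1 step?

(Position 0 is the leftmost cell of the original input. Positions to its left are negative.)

Execution trace (head position shown):
Step 0: [q0]xxxyyxxx  (head at position 0)
Step 1: move right → y[qR]xxyyxxx  (head at position 1)

After 1 step, the head is at position 1.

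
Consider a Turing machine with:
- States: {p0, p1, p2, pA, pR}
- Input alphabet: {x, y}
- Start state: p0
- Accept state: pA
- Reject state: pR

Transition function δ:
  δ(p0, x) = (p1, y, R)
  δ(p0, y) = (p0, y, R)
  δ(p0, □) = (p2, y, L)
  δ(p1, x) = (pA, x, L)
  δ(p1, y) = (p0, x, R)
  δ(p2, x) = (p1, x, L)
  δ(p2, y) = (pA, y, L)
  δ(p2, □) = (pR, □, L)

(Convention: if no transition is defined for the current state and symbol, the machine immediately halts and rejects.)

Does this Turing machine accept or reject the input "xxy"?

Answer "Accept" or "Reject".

Execution trace:
Initial: [p0]xxy
Step 1: δ(p0, x) = (p1, y, R) → y[p1]xy
Step 2: δ(p1, x) = (pA, x, L) → [pA]yxy

The machine reaches the accept state pA and halts.

Answer: Accept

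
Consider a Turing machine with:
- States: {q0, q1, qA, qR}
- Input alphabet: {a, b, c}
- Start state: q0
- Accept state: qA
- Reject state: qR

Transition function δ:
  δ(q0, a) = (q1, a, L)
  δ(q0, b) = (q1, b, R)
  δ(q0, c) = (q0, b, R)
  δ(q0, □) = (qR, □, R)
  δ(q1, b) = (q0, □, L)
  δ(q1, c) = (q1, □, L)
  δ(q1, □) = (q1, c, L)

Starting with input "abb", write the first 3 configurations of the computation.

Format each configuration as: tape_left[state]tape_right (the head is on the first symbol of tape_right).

Transitions applied:
Step 1: δ(q0, a) = (q1, a, L)
Step 2: δ(q1, □) = (q1, c, L)

The first 3 configurations are:
[q0]abb ⊢ [q1]□abb ⊢ [q1]□cabb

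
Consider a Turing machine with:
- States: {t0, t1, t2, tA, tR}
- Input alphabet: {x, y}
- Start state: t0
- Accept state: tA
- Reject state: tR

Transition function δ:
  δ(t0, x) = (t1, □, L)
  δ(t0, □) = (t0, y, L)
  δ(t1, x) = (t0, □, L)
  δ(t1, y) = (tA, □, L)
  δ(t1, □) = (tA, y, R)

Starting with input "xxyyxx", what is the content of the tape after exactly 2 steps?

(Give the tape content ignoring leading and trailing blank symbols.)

Execution trace:
Initial: [t0]xxyyxx
Step 1: δ(t0, x) = (t1, □, L) → [t1]□□xyyxx
Step 2: δ(t1, □) = (tA, y, R) → y[tA]□xyyxx

The machine reaches the accept state tA and halts.

After 2 steps, the tape (ignoring leading/trailing blanks) is: y□xyyxx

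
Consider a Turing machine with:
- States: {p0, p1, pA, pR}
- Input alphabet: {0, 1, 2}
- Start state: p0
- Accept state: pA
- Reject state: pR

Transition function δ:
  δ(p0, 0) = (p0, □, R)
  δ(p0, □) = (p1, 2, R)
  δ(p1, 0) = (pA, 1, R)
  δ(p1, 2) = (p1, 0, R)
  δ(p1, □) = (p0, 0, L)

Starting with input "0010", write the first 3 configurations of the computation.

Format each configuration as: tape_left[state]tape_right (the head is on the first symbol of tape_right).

Transitions applied:
Step 1: δ(p0, 0) = (p0, □, R)
Step 2: δ(p0, 0) = (p0, □, R)

The first 3 configurations are:
[p0]0010 ⊢ □[p0]010 ⊢ □□[p0]10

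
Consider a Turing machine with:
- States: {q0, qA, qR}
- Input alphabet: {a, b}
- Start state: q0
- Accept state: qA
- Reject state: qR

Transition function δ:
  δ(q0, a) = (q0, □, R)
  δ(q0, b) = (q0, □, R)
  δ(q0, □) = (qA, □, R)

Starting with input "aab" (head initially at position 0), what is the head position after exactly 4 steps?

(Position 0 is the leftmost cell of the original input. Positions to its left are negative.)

Execution trace (head position shown):
Step 0: [q0]aab  (head at position 0)
Step 1: move right → □[q0]ab  (head at position 1)
Step 2: move right → □□[q0]b  (head at position 2)
Step 3: move right → □□□[q0]□  (head at position 3)
Step 4: move right → □□□□[qA]□  (head at position 4)

After 4 steps, the head is at position 4.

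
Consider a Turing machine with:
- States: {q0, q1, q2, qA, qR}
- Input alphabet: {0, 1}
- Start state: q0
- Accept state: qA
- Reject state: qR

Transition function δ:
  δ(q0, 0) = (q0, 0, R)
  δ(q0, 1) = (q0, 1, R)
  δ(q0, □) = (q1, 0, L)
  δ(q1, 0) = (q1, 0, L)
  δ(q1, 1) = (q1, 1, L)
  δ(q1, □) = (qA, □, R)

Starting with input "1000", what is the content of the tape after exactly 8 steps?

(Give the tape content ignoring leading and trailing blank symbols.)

Execution trace:
Initial: [q0]1000
Step 1: δ(q0, 1) = (q0, 1, R) → 1[q0]000
Step 2: δ(q0, 0) = (q0, 0, R) → 10[q0]00
Step 3: δ(q0, 0) = (q0, 0, R) → 100[q0]0
Step 4: δ(q0, 0) = (q0, 0, R) → 1000[q0]□
Step 5: δ(q0, □) = (q1, 0, L) → 100[q1]00
Step 6: δ(q1, 0) = (q1, 0, L) → 10[q1]000
Step 7: δ(q1, 0) = (q1, 0, L) → 1[q1]0000
Step 8: δ(q1, 0) = (q1, 0, L) → [q1]10000

After 8 steps, the tape (ignoring leading/trailing blanks) is: 10000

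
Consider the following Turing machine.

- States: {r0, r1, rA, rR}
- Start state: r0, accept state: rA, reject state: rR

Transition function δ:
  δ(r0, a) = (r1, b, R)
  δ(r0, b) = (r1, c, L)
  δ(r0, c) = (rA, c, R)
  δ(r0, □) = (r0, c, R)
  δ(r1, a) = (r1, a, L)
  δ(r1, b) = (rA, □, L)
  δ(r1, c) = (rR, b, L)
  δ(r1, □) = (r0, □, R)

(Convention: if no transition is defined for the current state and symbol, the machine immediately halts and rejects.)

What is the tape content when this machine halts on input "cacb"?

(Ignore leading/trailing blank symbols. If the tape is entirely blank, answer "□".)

Execution trace:
Initial: [r0]cacb
Step 1: δ(r0, c) = (rA, c, R) → c[rA]acb

The machine reaches the accept state rA and halts.

Final tape (ignoring leading/trailing blanks): cacb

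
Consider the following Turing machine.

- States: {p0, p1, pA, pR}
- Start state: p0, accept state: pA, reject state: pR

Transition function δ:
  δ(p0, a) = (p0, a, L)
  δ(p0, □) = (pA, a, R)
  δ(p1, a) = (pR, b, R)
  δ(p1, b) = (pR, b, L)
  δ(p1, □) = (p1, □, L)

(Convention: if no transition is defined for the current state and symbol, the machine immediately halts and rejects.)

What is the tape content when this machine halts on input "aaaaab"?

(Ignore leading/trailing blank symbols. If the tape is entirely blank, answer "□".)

Execution trace:
Initial: [p0]aaaaab
Step 1: δ(p0, a) = (p0, a, L) → [p0]□aaaaab
Step 2: δ(p0, □) = (pA, a, R) → a[pA]aaaaab

The machine reaches the accept state pA and halts.

Final tape (ignoring leading/trailing blanks): aaaaaab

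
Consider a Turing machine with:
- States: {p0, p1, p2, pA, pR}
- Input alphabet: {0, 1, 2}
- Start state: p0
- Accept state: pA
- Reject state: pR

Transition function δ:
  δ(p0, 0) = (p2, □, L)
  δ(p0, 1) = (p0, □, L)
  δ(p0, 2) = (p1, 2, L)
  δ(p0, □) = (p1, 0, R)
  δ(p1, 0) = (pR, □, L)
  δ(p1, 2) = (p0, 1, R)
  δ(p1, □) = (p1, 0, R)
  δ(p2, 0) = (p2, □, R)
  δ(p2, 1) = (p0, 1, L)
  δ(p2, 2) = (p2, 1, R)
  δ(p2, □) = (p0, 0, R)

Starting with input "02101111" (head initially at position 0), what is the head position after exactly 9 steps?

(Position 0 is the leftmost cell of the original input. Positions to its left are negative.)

Execution trace (head position shown):
Step 0: [p0]02101111  (head at position 0)
Step 1: move left → [p2]□□2101111  (head at position -1)
Step 2: move right → 0[p0]□2101111  (head at position 0)
Step 3: move right → 00[p1]2101111  (head at position 1)
Step 4: move right → 001[p0]101111  (head at position 2)
Step 5: move left → 00[p0]1□01111  (head at position 1)
Step 6: move left → 0[p0]0□□01111  (head at position 0)
Step 7: move left → [p2]0□□□01111  (head at position -1)
Step 8: move right → □[p2]□□□01111  (head at position 0)
Step 9: move right → □0[p0]□□01111  (head at position 1)

After 9 steps, the head is at position 1.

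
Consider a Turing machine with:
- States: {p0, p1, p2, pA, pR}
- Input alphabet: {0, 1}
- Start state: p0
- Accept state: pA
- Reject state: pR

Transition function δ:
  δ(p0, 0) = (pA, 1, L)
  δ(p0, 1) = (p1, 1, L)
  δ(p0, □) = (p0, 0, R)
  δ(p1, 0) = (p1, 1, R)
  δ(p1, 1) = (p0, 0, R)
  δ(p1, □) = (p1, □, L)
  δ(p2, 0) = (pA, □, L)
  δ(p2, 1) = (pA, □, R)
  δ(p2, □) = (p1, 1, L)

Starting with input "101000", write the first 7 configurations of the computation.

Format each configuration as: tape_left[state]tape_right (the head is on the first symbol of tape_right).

Transitions applied:
Step 1: δ(p0, 1) = (p1, 1, L)
Step 2: δ(p1, □) = (p1, □, L)
Step 3: δ(p1, □) = (p1, □, L)
Step 4: δ(p1, □) = (p1, □, L)
Step 5: δ(p1, □) = (p1, □, L)
Step 6: δ(p1, □) = (p1, □, L)

The first 7 configurations are:
[p0]101000 ⊢ [p1]□101000 ⊢ [p1]□□101000 ⊢ [p1]□□□101000 ⊢ [p1]□□□□101000 ⊢ [p1]□□□□□101000 ⊢ [p1]□□□□□□101000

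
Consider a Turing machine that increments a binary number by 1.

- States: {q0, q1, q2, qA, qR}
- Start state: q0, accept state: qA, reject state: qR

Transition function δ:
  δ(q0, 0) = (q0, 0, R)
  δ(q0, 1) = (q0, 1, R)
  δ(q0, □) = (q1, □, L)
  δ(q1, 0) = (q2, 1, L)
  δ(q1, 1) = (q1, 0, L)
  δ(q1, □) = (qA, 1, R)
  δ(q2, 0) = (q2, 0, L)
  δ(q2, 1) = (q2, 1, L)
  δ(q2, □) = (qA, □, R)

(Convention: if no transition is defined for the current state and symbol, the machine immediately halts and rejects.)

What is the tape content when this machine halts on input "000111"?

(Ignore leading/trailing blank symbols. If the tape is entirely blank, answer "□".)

Execution trace:
Initial: [q0]000111
Step 1: δ(q0, 0) = (q0, 0, R) → 0[q0]00111
Step 2: δ(q0, 0) = (q0, 0, R) → 00[q0]0111
Step 3: δ(q0, 0) = (q0, 0, R) → 000[q0]111
Step 4: δ(q0, 1) = (q0, 1, R) → 0001[q0]11
Step 5: δ(q0, 1) = (q0, 1, R) → 00011[q0]1
Step 6: δ(q0, 1) = (q0, 1, R) → 000111[q0]□
Step 7: δ(q0, □) = (q1, □, L) → 00011[q1]1□
Step 8: δ(q1, 1) = (q1, 0, L) → 0001[q1]10□
Step 9: δ(q1, 1) = (q1, 0, L) → 000[q1]100□
Step 10: δ(q1, 1) = (q1, 0, L) → 00[q1]0000□
Step 11: δ(q1, 0) = (q2, 1, L) → 0[q2]01000□
Step 12: δ(q2, 0) = (q2, 0, L) → [q2]001000□
Step 13: δ(q2, 0) = (q2, 0, L) → [q2]□001000□
Step 14: δ(q2, □) = (qA, □, R) → □[qA]001000□

The machine reaches the accept state qA and halts.

Final tape (ignoring leading/trailing blanks): 001000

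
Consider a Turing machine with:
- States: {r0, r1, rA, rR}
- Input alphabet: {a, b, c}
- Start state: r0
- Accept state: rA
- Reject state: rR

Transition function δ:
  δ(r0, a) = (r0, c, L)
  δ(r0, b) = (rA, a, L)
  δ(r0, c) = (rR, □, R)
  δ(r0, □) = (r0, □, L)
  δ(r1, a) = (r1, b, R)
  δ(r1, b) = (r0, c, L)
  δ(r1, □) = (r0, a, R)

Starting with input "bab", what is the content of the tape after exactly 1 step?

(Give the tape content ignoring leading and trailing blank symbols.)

Execution trace:
Initial: [r0]bab
Step 1: δ(r0, b) = (rA, a, L) → [rA]□aab

The machine reaches the accept state rA and halts.

After 1 step, the tape (ignoring leading/trailing blanks) is: aab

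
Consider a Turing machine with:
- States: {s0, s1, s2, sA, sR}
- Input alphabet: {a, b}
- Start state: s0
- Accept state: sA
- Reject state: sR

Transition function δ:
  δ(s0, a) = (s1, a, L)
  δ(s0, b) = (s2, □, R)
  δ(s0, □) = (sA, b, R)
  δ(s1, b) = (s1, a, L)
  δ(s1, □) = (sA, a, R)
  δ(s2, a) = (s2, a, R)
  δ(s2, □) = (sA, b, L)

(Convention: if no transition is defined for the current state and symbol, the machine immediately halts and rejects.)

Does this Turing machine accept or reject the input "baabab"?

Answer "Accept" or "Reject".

Execution trace:
Initial: [s0]baabab
Step 1: δ(s0, b) = (s2, □, R) → □[s2]aabab
Step 2: δ(s2, a) = (s2, a, R) → □a[s2]abab
Step 3: δ(s2, a) = (s2, a, R) → □aa[s2]bab

No transition is defined for δ(s2, b). By convention the machine halts and rejects.

Answer: Reject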